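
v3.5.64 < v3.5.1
False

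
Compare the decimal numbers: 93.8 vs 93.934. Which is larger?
93.934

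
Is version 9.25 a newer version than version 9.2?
Yes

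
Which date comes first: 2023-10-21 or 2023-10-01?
2023-10-01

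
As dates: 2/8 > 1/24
True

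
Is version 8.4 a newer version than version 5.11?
Yes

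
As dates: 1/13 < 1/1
False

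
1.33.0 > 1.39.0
False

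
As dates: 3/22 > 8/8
False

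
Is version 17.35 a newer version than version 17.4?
Yes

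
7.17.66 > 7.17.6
True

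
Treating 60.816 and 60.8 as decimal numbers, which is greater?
60.816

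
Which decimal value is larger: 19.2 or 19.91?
19.91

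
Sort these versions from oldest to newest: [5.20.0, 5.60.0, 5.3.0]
[5.3.0, 5.20.0, 5.60.0]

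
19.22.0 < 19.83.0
True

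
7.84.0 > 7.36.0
True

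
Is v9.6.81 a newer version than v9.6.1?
Yes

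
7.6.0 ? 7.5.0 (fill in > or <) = >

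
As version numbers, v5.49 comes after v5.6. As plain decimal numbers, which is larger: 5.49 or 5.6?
5.6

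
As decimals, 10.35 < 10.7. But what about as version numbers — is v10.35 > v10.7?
True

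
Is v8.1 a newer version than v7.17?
Yes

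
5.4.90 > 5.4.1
True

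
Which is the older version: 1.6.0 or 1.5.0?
1.5.0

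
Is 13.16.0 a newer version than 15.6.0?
No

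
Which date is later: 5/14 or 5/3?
5/14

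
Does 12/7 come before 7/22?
No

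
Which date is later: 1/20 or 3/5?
3/5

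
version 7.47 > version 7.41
True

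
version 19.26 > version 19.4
True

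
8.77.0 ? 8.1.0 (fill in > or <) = >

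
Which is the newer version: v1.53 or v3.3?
v3.3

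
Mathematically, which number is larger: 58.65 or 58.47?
58.65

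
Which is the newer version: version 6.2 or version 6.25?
version 6.25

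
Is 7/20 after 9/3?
No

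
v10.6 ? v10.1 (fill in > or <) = >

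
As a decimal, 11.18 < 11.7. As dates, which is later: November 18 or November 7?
November 18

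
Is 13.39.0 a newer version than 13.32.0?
Yes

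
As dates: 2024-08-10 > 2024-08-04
True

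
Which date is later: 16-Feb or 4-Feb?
16-Feb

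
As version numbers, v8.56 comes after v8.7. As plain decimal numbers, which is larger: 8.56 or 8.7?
8.7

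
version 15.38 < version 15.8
False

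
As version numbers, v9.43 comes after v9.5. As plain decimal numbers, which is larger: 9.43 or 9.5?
9.5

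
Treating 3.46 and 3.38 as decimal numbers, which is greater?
3.46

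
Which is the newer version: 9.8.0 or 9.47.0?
9.47.0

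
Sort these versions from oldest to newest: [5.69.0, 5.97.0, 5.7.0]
[5.7.0, 5.69.0, 5.97.0]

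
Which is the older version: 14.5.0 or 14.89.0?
14.5.0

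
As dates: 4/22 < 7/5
True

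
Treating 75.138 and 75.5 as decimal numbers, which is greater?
75.5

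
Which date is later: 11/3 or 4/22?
11/3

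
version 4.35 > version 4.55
False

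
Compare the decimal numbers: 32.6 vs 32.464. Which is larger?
32.6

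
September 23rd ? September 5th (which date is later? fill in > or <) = >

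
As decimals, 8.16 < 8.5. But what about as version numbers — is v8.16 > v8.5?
True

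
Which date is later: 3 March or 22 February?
3 March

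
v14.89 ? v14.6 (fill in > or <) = >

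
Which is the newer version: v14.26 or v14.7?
v14.26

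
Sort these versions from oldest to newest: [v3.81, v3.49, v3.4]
[v3.4, v3.49, v3.81]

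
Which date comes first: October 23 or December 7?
October 23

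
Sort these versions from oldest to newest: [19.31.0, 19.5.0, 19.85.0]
[19.5.0, 19.31.0, 19.85.0]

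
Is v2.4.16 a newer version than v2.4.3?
Yes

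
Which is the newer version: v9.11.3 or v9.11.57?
v9.11.57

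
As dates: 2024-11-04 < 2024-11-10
True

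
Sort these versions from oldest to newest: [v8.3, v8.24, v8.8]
[v8.3, v8.8, v8.24]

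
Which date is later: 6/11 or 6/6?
6/11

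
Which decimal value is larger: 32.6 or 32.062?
32.6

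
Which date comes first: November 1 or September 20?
September 20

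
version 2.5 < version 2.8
True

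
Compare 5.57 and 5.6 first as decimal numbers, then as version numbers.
As decimals: 5.57 < 5.6. As versions: v5.57 > v5.6 (minor version 57 > 6).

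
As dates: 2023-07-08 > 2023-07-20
False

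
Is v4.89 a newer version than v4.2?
Yes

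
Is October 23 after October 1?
Yes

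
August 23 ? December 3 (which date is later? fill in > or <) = <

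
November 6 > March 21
True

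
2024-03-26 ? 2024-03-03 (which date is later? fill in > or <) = >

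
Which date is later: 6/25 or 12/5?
12/5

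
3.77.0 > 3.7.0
True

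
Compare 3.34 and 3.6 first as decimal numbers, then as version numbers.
As decimals: 3.34 < 3.6. As versions: v3.34 > v3.6 (minor version 34 > 6).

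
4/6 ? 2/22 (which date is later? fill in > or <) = >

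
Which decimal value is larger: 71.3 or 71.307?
71.307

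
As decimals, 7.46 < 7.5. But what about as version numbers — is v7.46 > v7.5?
True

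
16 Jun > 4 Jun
True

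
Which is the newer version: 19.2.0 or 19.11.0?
19.11.0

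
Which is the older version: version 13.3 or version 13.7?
version 13.3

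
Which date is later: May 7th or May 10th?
May 10th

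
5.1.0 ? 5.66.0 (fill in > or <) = <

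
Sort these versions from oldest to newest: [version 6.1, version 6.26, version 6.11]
[version 6.1, version 6.11, version 6.26]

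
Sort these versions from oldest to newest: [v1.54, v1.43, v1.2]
[v1.2, v1.43, v1.54]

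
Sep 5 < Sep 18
True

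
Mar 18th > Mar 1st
True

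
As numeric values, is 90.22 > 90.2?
True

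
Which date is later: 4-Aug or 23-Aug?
23-Aug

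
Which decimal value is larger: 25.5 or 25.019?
25.5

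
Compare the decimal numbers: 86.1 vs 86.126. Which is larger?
86.126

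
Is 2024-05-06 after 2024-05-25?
No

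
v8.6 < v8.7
True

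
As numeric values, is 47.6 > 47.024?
True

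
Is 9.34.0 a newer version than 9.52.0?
No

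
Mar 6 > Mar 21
False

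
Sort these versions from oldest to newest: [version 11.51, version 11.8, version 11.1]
[version 11.1, version 11.8, version 11.51]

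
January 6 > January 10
False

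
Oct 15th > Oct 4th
True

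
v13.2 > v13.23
False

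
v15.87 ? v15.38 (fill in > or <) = >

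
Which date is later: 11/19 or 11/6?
11/19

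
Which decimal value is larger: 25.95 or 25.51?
25.95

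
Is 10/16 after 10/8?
Yes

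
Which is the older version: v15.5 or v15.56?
v15.5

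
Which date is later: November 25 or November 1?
November 25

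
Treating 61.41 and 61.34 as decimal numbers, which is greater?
61.41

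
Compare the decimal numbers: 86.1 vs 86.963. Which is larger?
86.963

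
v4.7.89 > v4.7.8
True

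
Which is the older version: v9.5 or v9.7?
v9.5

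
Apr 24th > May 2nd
False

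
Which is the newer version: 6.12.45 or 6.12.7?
6.12.45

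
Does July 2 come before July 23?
Yes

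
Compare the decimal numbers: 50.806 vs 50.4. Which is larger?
50.806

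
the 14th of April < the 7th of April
False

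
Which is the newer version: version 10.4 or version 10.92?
version 10.92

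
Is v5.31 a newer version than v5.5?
Yes. Version numbers are compared segment by segment as integers, not as decimals: minor version 31 > 5, so v5.31 > v5.5 (even though the decimal 5.31 < 5.5).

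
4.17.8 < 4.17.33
True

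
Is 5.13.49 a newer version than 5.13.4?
Yes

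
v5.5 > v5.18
False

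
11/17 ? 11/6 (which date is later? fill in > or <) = >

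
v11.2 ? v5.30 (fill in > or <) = >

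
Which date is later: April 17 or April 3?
April 17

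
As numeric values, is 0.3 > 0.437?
False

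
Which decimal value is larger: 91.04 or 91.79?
91.79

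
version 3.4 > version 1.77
True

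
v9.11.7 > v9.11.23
False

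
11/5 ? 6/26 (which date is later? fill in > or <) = >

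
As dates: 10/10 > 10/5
True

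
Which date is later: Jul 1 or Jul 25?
Jul 25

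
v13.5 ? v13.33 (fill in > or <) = <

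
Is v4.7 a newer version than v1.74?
Yes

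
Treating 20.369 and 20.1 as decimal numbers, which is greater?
20.369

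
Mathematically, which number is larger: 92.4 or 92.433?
92.433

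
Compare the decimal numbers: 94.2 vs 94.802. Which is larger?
94.802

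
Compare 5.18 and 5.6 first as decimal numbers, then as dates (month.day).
As decimals: 5.18 < 5.6. As dates: 5/18 is later than 5/6 (day 18 > day 6).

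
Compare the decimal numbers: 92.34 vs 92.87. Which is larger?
92.87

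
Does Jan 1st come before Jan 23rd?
Yes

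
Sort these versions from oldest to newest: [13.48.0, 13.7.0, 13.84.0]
[13.7.0, 13.48.0, 13.84.0]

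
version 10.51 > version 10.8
True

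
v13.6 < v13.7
True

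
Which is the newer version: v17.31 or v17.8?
v17.31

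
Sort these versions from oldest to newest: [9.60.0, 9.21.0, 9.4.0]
[9.4.0, 9.21.0, 9.60.0]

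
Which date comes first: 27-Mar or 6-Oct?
27-Mar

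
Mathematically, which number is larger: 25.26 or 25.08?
25.26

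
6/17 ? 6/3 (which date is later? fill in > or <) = >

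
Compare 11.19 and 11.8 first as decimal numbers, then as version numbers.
As decimals: 11.19 < 11.8. As versions: v11.19 > v11.8 (minor version 19 > 8).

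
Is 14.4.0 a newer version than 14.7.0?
No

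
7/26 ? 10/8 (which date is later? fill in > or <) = <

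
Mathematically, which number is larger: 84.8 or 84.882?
84.882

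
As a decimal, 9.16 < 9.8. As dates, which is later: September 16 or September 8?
September 16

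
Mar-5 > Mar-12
False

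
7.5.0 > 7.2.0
True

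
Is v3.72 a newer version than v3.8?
Yes. Version numbers are compared segment by segment as integers, not as decimals: minor version 72 > 8, so v3.72 > v3.8 (even though the decimal 3.72 < 3.8).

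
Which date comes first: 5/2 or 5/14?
5/2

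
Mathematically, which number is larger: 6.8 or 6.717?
6.8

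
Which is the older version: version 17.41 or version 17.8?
version 17.8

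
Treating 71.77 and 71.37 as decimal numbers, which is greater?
71.77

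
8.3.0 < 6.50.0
False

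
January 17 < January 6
False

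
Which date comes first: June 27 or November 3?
June 27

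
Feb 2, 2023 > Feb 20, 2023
False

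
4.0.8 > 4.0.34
False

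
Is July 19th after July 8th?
Yes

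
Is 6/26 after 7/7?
No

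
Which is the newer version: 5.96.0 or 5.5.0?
5.96.0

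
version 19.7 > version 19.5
True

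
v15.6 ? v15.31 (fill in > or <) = <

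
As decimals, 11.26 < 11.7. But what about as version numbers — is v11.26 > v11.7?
True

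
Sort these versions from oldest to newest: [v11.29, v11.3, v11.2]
[v11.2, v11.3, v11.29]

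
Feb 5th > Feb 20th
False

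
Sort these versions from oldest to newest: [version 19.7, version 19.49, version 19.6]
[version 19.6, version 19.7, version 19.49]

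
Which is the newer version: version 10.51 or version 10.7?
version 10.51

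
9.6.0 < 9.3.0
False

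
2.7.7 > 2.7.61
False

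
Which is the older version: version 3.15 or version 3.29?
version 3.15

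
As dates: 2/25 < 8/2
True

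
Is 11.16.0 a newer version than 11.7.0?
Yes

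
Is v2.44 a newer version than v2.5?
Yes. Version numbers are compared segment by segment as integers, not as decimals: minor version 44 > 5, so v2.44 > v2.5 (even though the decimal 2.44 < 2.5).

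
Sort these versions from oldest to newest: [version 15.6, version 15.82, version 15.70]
[version 15.6, version 15.70, version 15.82]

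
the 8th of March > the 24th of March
False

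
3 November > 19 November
False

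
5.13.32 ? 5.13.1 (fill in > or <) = >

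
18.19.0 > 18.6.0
True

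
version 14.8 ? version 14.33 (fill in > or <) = <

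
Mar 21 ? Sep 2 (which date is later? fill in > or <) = <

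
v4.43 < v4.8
False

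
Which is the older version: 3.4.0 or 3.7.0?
3.4.0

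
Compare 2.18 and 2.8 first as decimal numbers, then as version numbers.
As decimals: 2.18 < 2.8. As versions: v2.18 > v2.8 (minor version 18 > 8).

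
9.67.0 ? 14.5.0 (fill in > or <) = <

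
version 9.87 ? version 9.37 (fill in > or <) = >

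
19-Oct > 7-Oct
True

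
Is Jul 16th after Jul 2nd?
Yes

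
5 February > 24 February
False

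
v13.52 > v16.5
False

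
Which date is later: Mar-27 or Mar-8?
Mar-27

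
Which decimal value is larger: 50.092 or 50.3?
50.3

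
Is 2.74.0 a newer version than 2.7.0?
Yes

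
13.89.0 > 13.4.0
True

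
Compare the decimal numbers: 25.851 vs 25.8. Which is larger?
25.851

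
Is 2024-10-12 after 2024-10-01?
Yes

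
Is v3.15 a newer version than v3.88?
No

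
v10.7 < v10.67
True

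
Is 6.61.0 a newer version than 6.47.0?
Yes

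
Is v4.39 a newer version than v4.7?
Yes. Version numbers are compared segment by segment as integers, not as decimals: minor version 39 > 7, so v4.39 > v4.7 (even though the decimal 4.39 < 4.7).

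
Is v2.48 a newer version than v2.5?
Yes. Version numbers are compared segment by segment as integers, not as decimals: minor version 48 > 5, so v2.48 > v2.5 (even though the decimal 2.48 < 2.5).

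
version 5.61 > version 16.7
False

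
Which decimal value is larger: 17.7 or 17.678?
17.7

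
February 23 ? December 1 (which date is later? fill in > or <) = <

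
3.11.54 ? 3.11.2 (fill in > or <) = >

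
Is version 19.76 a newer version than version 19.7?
Yes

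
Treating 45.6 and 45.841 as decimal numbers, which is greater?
45.841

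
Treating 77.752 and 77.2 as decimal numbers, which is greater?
77.752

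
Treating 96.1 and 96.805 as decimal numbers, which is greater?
96.805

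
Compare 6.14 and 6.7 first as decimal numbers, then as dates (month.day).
As decimals: 6.14 < 6.7. As dates: 6/14 is later than 6/7 (day 14 > day 7).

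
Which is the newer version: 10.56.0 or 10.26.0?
10.56.0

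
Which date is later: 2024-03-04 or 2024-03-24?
2024-03-24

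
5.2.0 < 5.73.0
True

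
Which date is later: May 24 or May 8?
May 24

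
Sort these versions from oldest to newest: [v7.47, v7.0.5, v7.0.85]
[v7.0.5, v7.0.85, v7.47]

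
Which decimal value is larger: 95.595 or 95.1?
95.595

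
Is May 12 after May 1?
Yes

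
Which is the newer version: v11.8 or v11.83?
v11.83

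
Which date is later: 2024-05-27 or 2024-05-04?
2024-05-27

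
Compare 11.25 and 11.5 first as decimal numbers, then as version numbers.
As decimals: 11.25 < 11.5. As versions: v11.25 > v11.5 (minor version 25 > 5).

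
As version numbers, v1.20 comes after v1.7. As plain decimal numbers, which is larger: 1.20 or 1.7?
1.7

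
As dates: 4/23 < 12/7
True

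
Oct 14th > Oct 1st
True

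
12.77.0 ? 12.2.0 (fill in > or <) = >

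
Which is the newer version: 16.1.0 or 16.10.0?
16.10.0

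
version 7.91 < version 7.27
False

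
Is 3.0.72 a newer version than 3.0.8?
Yes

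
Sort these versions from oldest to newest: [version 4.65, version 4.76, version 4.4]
[version 4.4, version 4.65, version 4.76]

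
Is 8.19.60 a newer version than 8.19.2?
Yes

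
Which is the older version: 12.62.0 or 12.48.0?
12.48.0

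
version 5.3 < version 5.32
True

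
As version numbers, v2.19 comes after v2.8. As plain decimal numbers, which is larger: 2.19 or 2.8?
2.8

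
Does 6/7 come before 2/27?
No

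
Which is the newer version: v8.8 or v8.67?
v8.67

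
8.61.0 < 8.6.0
False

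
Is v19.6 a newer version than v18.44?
Yes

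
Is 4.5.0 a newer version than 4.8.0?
No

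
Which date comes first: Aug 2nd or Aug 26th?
Aug 2nd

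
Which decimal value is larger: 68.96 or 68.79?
68.96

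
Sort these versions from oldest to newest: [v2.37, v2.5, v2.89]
[v2.5, v2.37, v2.89]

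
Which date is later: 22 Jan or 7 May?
7 May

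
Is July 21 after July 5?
Yes. Day 21 comes after day 5 in July — this is a date comparison, not a decimal one (the decimal 7.21 would be smaller than 7.5).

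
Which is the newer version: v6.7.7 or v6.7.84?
v6.7.84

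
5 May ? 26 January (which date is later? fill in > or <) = >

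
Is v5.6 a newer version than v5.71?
No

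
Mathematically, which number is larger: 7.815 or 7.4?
7.815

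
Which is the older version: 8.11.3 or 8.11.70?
8.11.3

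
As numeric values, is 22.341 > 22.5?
False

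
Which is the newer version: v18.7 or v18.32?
v18.32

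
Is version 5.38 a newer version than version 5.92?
No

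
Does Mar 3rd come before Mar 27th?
Yes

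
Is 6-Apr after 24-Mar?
Yes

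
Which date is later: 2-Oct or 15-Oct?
15-Oct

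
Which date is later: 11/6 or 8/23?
11/6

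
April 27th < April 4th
False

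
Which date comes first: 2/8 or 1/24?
1/24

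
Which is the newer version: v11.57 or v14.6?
v14.6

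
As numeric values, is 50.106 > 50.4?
False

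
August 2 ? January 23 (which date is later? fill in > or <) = >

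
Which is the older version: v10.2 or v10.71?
v10.2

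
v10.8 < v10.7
False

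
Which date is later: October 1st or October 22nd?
October 22nd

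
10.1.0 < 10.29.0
True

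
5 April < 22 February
False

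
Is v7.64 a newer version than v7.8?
Yes. Version numbers are compared segment by segment as integers, not as decimals: minor version 64 > 8, so v7.64 > v7.8 (even though the decimal 7.64 < 7.8).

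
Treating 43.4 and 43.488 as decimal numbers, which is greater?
43.488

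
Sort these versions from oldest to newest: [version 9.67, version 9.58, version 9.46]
[version 9.46, version 9.58, version 9.67]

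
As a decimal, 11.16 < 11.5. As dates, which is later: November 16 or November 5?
November 16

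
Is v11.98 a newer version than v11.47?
Yes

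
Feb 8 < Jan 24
False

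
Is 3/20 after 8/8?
No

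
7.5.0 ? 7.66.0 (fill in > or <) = <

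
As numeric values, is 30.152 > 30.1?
True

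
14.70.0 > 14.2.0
True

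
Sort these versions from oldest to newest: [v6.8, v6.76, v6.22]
[v6.8, v6.22, v6.76]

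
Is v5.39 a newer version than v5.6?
Yes. Version numbers are compared segment by segment as integers, not as decimals: minor version 39 > 6, so v5.39 > v5.6 (even though the decimal 5.39 < 5.6).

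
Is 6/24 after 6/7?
Yes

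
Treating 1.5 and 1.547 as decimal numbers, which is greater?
1.547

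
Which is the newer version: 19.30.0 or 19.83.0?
19.83.0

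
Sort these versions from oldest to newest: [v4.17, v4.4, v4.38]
[v4.4, v4.17, v4.38]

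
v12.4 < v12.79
True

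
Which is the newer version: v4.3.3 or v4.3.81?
v4.3.81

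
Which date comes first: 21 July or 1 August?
21 July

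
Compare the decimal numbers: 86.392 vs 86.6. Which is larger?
86.6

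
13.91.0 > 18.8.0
False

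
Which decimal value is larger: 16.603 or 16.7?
16.7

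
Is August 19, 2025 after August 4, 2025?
Yes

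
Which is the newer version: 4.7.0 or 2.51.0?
4.7.0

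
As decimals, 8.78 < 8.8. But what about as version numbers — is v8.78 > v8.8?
True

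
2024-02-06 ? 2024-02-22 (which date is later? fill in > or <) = <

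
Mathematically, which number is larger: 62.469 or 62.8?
62.8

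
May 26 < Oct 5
True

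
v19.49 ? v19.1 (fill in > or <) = >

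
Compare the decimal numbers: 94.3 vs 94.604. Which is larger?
94.604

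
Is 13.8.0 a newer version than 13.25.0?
No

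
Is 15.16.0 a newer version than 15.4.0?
Yes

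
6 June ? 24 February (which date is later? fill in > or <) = >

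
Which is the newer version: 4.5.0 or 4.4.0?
4.5.0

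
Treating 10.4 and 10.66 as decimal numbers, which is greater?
10.66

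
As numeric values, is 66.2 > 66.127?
True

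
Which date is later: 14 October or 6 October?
14 October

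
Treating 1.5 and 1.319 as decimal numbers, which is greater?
1.5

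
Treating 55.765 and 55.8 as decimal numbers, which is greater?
55.8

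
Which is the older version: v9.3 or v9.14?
v9.3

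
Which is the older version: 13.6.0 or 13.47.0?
13.6.0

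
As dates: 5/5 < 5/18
True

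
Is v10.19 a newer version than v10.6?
Yes. Version numbers are compared segment by segment as integers, not as decimals: minor version 19 > 6, so v10.19 > v10.6 (even though the decimal 10.19 < 10.6).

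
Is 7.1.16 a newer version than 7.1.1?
Yes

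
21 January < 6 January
False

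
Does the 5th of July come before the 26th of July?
Yes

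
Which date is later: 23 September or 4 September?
23 September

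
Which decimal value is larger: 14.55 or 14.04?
14.55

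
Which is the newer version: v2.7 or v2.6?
v2.7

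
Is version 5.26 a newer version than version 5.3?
Yes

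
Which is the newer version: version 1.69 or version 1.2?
version 1.69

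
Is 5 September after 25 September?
No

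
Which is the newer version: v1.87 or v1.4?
v1.87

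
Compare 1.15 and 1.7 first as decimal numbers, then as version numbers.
As decimals: 1.15 < 1.7. As versions: v1.15 > v1.7 (minor version 15 > 7).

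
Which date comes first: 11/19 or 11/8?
11/8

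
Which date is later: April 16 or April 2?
April 16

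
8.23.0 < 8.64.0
True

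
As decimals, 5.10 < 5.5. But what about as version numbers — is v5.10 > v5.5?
True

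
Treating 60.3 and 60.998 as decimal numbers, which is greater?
60.998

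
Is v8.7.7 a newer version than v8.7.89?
No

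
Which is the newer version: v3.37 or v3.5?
v3.37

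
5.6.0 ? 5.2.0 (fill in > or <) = >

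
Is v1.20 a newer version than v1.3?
Yes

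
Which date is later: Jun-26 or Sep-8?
Sep-8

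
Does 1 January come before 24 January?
Yes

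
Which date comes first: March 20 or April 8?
March 20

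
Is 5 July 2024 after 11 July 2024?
No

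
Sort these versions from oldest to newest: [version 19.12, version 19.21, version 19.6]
[version 19.6, version 19.12, version 19.21]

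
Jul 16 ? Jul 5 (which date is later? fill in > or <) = >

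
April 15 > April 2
True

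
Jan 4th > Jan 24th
False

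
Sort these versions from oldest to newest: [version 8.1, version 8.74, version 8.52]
[version 8.1, version 8.52, version 8.74]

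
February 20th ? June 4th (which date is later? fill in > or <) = <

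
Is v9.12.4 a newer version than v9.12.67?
No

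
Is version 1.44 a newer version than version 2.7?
No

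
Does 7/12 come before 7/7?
No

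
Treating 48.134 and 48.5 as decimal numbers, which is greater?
48.5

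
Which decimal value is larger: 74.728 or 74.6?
74.728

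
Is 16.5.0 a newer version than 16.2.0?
Yes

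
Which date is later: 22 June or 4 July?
4 July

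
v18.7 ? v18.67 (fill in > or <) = <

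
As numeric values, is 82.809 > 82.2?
True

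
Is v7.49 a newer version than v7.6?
Yes. Version numbers are compared segment by segment as integers, not as decimals: minor version 49 > 6, so v7.49 > v7.6 (even though the decimal 7.49 < 7.6).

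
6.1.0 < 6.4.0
True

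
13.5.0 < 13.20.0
True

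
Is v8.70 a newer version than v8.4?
Yes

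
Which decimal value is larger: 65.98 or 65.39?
65.98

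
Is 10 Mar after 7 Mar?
Yes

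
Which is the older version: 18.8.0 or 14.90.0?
14.90.0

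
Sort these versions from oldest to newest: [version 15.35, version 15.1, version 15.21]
[version 15.1, version 15.21, version 15.35]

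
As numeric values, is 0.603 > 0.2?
True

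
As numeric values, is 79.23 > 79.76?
False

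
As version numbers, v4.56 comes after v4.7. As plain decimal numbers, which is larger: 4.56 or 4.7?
4.7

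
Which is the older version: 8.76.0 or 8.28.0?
8.28.0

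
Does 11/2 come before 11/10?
Yes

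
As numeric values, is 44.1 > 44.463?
False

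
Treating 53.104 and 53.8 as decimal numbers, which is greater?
53.8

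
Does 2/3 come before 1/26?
No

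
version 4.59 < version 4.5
False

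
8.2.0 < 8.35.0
True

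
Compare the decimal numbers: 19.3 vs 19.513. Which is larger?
19.513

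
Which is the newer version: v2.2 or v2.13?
v2.13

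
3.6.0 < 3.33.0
True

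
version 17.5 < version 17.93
True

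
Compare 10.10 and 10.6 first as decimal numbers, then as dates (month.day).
As decimals: 10.10 < 10.6. As dates: 10/10 is later than 10/6 (day 10 > day 6).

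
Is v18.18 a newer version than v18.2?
Yes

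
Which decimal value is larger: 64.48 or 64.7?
64.7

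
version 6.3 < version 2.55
False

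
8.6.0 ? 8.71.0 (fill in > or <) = <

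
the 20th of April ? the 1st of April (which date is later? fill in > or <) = >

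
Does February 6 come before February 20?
Yes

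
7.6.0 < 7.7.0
True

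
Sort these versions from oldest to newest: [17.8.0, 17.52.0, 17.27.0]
[17.8.0, 17.27.0, 17.52.0]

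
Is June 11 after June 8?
Yes. Day 11 comes after day 8 in June — this is a date comparison, not a decimal one (the decimal 6.11 would be smaller than 6.8).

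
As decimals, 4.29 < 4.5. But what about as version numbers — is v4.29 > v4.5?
True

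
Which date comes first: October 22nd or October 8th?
October 8th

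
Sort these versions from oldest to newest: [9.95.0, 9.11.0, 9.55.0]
[9.11.0, 9.55.0, 9.95.0]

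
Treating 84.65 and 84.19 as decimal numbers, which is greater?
84.65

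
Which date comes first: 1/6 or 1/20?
1/6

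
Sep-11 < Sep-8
False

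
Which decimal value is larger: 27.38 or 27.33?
27.38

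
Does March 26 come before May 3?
Yes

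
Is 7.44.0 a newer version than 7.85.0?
No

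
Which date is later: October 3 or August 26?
October 3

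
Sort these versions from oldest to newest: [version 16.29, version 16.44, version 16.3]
[version 16.3, version 16.29, version 16.44]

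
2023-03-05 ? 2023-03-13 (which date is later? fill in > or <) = <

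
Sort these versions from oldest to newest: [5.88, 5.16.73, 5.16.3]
[5.16.3, 5.16.73, 5.88]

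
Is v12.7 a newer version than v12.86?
No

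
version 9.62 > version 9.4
True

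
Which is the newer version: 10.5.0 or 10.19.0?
10.19.0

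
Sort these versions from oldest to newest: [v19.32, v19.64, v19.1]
[v19.1, v19.32, v19.64]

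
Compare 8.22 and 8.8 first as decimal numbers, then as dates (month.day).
As decimals: 8.22 < 8.8. As dates: 8/22 is later than 8/8 (day 22 > day 8).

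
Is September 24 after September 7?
Yes. Day 24 comes after day 7 in September — this is a date comparison, not a decimal one (the decimal 9.24 would be smaller than 9.7).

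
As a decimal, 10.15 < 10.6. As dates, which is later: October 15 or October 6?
October 15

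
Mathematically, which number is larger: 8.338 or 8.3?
8.338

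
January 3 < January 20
True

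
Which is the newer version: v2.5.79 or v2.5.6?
v2.5.79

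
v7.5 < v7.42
True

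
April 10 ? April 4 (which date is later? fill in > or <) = >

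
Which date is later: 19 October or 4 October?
19 October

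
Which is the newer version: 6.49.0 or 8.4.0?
8.4.0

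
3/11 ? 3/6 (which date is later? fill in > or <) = >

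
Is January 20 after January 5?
Yes. Day 20 comes after day 5 in January — this is a date comparison, not a decimal one (the decimal 1.20 would be smaller than 1.5).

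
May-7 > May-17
False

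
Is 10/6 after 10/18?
No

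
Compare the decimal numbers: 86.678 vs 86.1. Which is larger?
86.678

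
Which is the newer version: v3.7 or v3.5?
v3.7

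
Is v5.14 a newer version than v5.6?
Yes. Version numbers are compared segment by segment as integers, not as decimals: minor version 14 > 6, so v5.14 > v5.6 (even though the decimal 5.14 < 5.6).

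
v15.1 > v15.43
False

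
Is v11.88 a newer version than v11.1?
Yes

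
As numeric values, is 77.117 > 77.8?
False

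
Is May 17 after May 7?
Yes. Day 17 comes after day 7 in May — this is a date comparison, not a decimal one (the decimal 5.17 would be smaller than 5.7).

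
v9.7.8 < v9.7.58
True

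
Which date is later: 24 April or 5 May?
5 May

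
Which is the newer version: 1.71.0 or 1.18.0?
1.71.0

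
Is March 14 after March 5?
Yes. Day 14 comes after day 5 in March — this is a date comparison, not a decimal one (the decimal 3.14 would be smaller than 3.5).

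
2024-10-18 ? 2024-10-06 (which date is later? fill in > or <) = >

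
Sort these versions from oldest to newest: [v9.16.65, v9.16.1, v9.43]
[v9.16.1, v9.16.65, v9.43]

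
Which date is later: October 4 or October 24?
October 24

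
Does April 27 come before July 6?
Yes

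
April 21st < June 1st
True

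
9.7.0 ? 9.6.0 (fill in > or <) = >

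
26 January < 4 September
True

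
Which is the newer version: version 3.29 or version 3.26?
version 3.29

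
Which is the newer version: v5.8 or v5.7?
v5.8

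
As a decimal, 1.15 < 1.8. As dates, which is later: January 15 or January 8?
January 15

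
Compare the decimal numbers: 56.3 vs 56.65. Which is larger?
56.65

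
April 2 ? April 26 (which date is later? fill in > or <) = <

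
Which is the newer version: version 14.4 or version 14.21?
version 14.21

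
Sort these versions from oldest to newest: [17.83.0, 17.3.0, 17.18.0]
[17.3.0, 17.18.0, 17.83.0]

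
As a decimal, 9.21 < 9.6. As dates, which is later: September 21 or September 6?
September 21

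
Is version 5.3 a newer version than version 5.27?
No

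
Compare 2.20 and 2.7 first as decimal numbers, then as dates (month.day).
As decimals: 2.20 < 2.7. As dates: 2/20 is later than 2/7 (day 20 > day 7).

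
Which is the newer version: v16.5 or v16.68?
v16.68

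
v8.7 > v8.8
False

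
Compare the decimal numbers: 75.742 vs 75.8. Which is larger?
75.8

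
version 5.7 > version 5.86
False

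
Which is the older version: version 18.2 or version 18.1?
version 18.1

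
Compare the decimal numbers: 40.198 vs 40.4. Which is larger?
40.4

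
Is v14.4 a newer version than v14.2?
Yes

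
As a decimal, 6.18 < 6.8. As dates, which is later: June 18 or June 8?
June 18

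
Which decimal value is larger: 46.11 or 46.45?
46.45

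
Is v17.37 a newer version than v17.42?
No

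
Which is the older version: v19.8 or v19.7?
v19.7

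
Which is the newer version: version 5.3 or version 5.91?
version 5.91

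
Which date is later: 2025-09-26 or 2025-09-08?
2025-09-26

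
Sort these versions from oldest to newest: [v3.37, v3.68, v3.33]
[v3.33, v3.37, v3.68]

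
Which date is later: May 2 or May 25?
May 25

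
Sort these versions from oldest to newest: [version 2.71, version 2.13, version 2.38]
[version 2.13, version 2.38, version 2.71]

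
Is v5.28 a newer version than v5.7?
Yes. Version numbers are compared segment by segment as integers, not as decimals: minor version 28 > 7, so v5.28 > v5.7 (even though the decimal 5.28 < 5.7).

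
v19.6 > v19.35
False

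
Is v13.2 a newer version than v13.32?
No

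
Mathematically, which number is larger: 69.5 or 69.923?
69.923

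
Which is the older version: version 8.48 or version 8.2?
version 8.2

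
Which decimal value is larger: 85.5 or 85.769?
85.769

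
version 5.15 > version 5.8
True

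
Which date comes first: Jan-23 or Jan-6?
Jan-6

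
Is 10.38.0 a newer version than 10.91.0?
No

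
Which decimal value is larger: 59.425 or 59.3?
59.425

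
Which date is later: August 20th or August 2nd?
August 20th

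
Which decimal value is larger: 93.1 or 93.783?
93.783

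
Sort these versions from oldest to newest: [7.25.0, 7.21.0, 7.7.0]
[7.7.0, 7.21.0, 7.25.0]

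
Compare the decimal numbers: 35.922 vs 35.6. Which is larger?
35.922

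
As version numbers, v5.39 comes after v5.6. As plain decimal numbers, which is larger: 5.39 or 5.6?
5.6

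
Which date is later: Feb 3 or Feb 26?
Feb 26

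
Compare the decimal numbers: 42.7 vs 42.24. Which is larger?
42.7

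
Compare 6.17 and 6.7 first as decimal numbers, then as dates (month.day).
As decimals: 6.17 < 6.7. As dates: 6/17 is later than 6/7 (day 17 > day 7).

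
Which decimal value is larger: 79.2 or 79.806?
79.806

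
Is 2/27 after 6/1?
No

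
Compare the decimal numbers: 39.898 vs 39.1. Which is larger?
39.898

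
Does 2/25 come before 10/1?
Yes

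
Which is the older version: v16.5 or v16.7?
v16.5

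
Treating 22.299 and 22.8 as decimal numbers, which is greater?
22.8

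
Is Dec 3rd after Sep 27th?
Yes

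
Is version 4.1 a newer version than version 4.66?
No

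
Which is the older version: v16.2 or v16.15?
v16.2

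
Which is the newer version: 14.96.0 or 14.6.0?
14.96.0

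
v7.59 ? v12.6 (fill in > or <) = <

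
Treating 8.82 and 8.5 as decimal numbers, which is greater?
8.82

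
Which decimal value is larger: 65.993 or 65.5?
65.993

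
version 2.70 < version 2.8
False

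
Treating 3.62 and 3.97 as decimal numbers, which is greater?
3.97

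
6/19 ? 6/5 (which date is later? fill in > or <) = >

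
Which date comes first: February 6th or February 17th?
February 6th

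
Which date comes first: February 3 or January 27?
January 27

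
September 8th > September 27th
False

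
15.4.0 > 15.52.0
False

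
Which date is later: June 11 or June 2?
June 11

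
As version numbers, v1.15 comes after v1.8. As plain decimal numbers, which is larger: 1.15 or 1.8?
1.8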